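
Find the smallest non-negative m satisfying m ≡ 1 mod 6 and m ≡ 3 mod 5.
M = 6 × 5 = 30. M₁ = 5, y₁ ≡ 5 mod 6. M₂ = 6, y₂ ≡ 1 mod 5. m = 1×5×5 + 3×6×1 ≡ 13 mod 30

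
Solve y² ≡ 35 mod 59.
The square roots of 35 mod 59 are 25 and 34. Verify: 25² = 625 ≡ 35 mod 59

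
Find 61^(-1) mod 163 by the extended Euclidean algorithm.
Extended GCD: 61(-8) + 163(3) = 1. So 61^(-1) ≡ -8 ≡ 155 mod 163. Verify: 61 × 155 = 9455 ≡ 1 mod 163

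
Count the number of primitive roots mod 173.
Number of primitive roots mod 173 = φ(p-1) = φ(172) = 84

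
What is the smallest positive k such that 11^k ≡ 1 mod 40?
Powers of 11 mod 40: 11^1≡11, 11^2≡1. Order = 2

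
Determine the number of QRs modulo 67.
For prime 67, there are (p-1)/2 = (67-1)/2 = 33 quadratic residues (excluding 0).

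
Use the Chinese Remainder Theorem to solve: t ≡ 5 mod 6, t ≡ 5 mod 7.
M = 6 × 7 = 42. M₁ = 7, y₁ ≡ 1 mod 6. M₂ = 6, y₂ ≡ 6 mod 7. t = 5×7×1 + 5×6×6 ≡ 5 mod 42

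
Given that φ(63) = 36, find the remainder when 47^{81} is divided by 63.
By Euler: 47^{36} ≡ 1 (mod 63) since gcd(47, 63) = 1. 81 = 2×36 + 9. So 47^{81} ≡ 47^{9} ≡ 62 (mod 63)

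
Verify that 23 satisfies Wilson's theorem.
(22)! mod 23 = 22. Since this equals -1 mod 23, Wilson confirms 23 is prime.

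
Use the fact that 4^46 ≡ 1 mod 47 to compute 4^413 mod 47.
By Fermat: 4^{46} ≡ 1 mod 47. 413 ≡ 45 mod 46. So 4^{413} ≡ 4^{45} ≡ 12 mod 47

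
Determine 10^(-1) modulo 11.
Since 11 is prime, by Fermat 10^(-1) ≡ 10^{9} ≡ 10 mod 11. Verify: 10 × 10 = 100 ≡ 1 mod 11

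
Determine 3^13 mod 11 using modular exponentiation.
Using Fermat: 3^{10} ≡ 1 (mod 11). 13 ≡ 3 (mod 10). So 3^{13} ≡ 3^{3} ≡ 5 (mod 11)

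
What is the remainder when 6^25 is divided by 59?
By repeated squaring mod 59: 6^{1}≡6, 6^{2}≡36, 6^{4}≡57, 6^{8}≡4, 6^{16}≡16. Then 6^{25} = 6^{16+8+1} ≡ 16 × 4 × 6 ≡ 30 mod 59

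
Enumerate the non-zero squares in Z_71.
Quadratic residues modulo 71: {1, 2, 3, 4, 5, 6, 8, 9, 10, 12, 15, 16, 18, 19, 20, 24, 25, 27, 29, 30, 32, 36, 37, 38, 40, 43, 45, 48, 49, 50, 54, 57, 58, 60, 64}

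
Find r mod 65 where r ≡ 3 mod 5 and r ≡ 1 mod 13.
M = 5 × 13 = 65. M₁ = 13, y₁ ≡ 2 mod 5. M₂ = 5, y₂ ≡ 8 mod 13. r = 3×13×2 + 1×5×8 ≡ 53 mod 65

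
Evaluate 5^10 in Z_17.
By repeated squaring (mod 17): 5^{1}≡5, 5^{2}≡8, 5^{4}≡13, 5^{8}≡16. Then 5^{10} = 5^{8+2} ≡ 16 × 8 ≡ 9 (mod 17)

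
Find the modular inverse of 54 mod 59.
Since 59 is prime, by Fermat 54^(-1) ≡ 54^{57} ≡ 47 mod 59. Verify: 54 × 47 = 2538 ≡ 1 mod 59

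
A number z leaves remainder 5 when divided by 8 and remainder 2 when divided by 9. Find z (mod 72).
M = 8 × 9 = 72. M₁ = 9, y₁ ≡ 1 (mod 8). M₂ = 8, y₂ ≡ 8 (mod 9). z = 5×9×1 + 2×8×8 ≡ 29 (mod 72)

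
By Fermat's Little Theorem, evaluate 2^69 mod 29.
By Fermat: 2^{28} ≡ 1 (mod 29). 69 = 2×28 + 13. So 2^{69} ≡ 2^{13} ≡ 14 (mod 29)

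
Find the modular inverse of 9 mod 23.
Since 23 is prime, by Fermat 9^(-1) ≡ 9^{21} ≡ 18 mod 23. Verify: 9 × 18 = 162 ≡ 1 mod 23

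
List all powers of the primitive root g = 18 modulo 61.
18^1, 18^2, ..., 18^{60} mod 61: [18, 19, 37, 56, 32, 27, 59, 25, 23, 48, 10, 58, 7, 4, 11, 15, 26, 41, 6, 47, 53, 39, 31, 9, 40, 49, 28, 16, 44, 60, 43, 42, 24, 5, 29, 34, 2, 36, 38, 13, 51, 3, 54, 57, 50, 46, 35, 20, 55, 14, 8, 22, 30, 52, 21, 12, 33, 45, 17, 1]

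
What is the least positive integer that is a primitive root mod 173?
g = 2. For each prime q|172: 2^{86}≡172, 2^{4}≡16, none ≡ 1, so ord_173(2) = 172 and 2 is a primitive root.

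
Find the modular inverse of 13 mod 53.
Since 53 is prime, by Fermat 13^(-1) ≡ 13^{51} ≡ 49 (mod 53). Verify: 13 × 49 = 637 ≡ 1 (mod 53)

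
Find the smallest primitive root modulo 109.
g = 6. For each prime q|108: 6^{54}≡108, 6^{36}≡63, none ≡ 1, so ord_109(6) = 108 and 6 is a primitive root.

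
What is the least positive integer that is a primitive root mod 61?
g = 2. Powers: [2, 4, 8, 16, 32, 3, 6, ...] generates all 60 non-zero residues.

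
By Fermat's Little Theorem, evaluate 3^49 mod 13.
By Fermat: 3^{12} ≡ 1 (mod 13). 49 = 4×12 + 1. So 3^{49} ≡ 3^{1} ≡ 3 (mod 13)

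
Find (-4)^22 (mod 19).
Using Fermat: (-4)^{18} ≡ 1 (mod 19). 22 ≡ 4 (mod 18). So (-4)^{22} ≡ (-4)^{4} ≡ 9 (mod 19)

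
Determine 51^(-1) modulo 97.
Since 97 is prime, by Fermat 51^(-1) ≡ 51^{95} ≡ 78 mod 97. Verify: 51 × 78 = 3978 ≡ 1 mod 97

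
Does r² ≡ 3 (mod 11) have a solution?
By Euler's criterion: 3^{5} ≡ 1 (mod 11). Since this equals 1, 3 is a QR.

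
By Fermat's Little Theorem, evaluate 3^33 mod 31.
By Fermat: 3^{30} ≡ 1 (mod 31). So 3^{33} = 3^{30} · 3^{3} ≡ 3^{3} ≡ 27 (mod 31)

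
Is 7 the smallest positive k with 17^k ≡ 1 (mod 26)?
Powers of 17 mod 26: 17^1≡17, 17^2≡3, 17^3≡25, 17^4≡9, 17^5≡23, 17^6≡1. Already 17^6≡1, so the order is 6 < 7. No, the actual order is 6.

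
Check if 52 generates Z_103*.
52^{51} ≡ 1 (mod 103) and 51 < 102, so ord_103(52) = 51 ≠ 102 and 52 is not a primitive root.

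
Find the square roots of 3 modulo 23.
The square roots of 3 mod 23 are 16 and 7. Verify: 16² = 256 ≡ 3 (mod 23)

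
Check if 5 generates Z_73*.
ord_73(5) divides 72. For each prime q|72: 5^{36}≡72, 5^{24}≡8, none ≡ 1. So 5 has order 72 and is a primitive root mod 73.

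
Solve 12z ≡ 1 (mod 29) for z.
Since 29 is prime, by Fermat 12^(-1) ≡ 12^{27} ≡ 17 (mod 29). Verify: 12 × 17 = 204 ≡ 1 (mod 29)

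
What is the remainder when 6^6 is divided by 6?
By repeated squaring (mod 6): 6^{1}≡0, 6^{2}≡0, 6^{4}≡0. Then 6^{6} = 6^{4+2} ≡ 0 × 0 ≡ 0 (mod 6)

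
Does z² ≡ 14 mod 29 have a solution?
By Euler's criterion: 14^{14} ≡ 28 mod 29. Since this equals -1 (≡ 28), 14 is not a QR.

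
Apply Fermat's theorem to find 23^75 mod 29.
By Fermat: 23^{28} ≡ 1 mod 29. 75 = 2×28 + 19. So 23^{75} ≡ 23^{19} ≡ 25 mod 29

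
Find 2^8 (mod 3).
Using Fermat: 2^{2} ≡ 1 (mod 3). 8 ≡ 0 (mod 2). So 2^{8} ≡ 2^{0} ≡ 1 (mod 3)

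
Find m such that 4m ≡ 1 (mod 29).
Since 29 is prime, by Fermat 4^(-1) ≡ 4^{27} ≡ 22 (mod 29). Verify: 4 × 22 = 88 ≡ 1 (mod 29)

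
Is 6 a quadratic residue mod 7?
By Euler's criterion: 6^{3} ≡ 6 mod 7. Since this equals -1 (≡ 6), 6 is not a QR.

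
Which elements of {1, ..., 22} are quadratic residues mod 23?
Squares in Z_23*: {1, 2, 3, 4, 6, 8, 9, 12, 13, 16, 18}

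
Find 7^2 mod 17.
7^{2} = 49 ≡ 15 mod 17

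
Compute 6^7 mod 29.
By repeated squaring (mod 29): 6^{1}≡6, 6^{2}≡7, 6^{4}≡20. Then 6^{7} = 6^{4+2+1} ≡ 20 × 7 × 6 ≡ 28 (mod 29)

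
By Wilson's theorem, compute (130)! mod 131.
By Wilson's theorem, (130)! ≡ -1 ≡ 130 mod 131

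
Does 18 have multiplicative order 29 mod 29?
Powers of 18 mod 29: 18^1≡18, 18^2≡5, 18^3≡3, 18^4≡25, 18^5≡15, 18^6≡9, 18^7≡17, 18^8≡16, 18^9≡27, 18^10≡22, 18^11≡19, 18^12≡23, 18^13≡8, 18^14≡28, 18^15≡11, 18^16≡24, 18^17≡26, 18^18≡4, 18^19≡14, 18^20≡20, 18^21≡12, 18^22≡13, 18^23≡2, 18^24≡7, 18^25≡10, 18^26≡6, 18^27≡21, 18^28≡1. Already 18^28≡1, so the order is 28 < 29. No, the actual order is 28.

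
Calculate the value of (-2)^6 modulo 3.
Using Fermat: (-2)^{2} ≡ 1 (mod 3). 6 ≡ 0 (mod 2). So (-2)^{6} ≡ (-2)^{0} ≡ 1 (mod 3)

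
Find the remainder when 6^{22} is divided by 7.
By Fermat: 6^{6} ≡ 1 (mod 7). 22 = 3×6 + 4. So 6^{22} ≡ 6^{4} ≡ 1 (mod 7)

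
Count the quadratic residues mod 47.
Exactly half the non-zero residues mod a prime are QRs: (47-1)/2 = 23.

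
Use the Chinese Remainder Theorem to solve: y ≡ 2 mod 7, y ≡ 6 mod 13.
M = 7 × 13 = 91. M₁ = 13, y₁ ≡ 6 mod 7. M₂ = 7, y₂ ≡ 2 mod 13. y = 2×13×6 + 6×7×2 ≡ 58 mod 91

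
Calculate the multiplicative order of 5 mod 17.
Powers of 5 mod 17: 5^1≡5, 5^2≡8, 5^3≡6, 5^4≡13, 5^5≡14, 5^6≡2, 5^7≡10, 5^8≡16, 5^9≡12, 5^10≡9, 5^11≡11, 5^12≡4, 5^13≡3, 5^14≡15, 5^15≡7, 5^16≡1. Order = 16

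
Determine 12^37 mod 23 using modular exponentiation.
Using Fermat: 12^{22} ≡ 1 (mod 23). 37 ≡ 15 (mod 22). So 12^{37} ≡ 12^{15} ≡ 13 (mod 23)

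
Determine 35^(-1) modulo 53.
Since 53 is prime, by Fermat 35^(-1) ≡ 35^{51} ≡ 50 mod 53. Verify: 35 × 50 = 1750 ≡ 1 mod 53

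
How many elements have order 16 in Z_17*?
There are φ(17-1) = φ(16) = 8 primitive roots modulo 17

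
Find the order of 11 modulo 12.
Powers of 11 mod 12: 11^1≡11, 11^2≡1. Order = 2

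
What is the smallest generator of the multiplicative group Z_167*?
g = 5. For each prime q|166: 5^{83}≡166, 5^{2}≡25, none ≡ 1, so ord_167(5) = 166 and 5 is a primitive root.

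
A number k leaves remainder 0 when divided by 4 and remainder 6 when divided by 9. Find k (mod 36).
M = 4 × 9 = 36. M₁ = 9, y₁ ≡ 1 (mod 4). M₂ = 4, y₂ ≡ 7 (mod 9). k = 0×9×1 + 6×4×7 ≡ 24 (mod 36)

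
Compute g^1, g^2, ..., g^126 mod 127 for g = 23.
23^1, 23^2, ..., 23^{126} mod 127: [23, 21, 102, 60, 110, 117, 24, 44, 123, 35, 43, 100, 14, 68, 40, 31, 78, 16, 114, 82, 108, 71, 109, 94, 3, 69, 63, 52, 53, 76, 97, 72, 5, 115, 105, 2, 46, 42, 77, 120, 93, 107, 48, 88, 119, 70, 86, 73, 28, 9, 80, 62, 29, 32, 101, 37, 89, 15, 91, 61, 6, 11, 126, 104, 106, 25, 67, 17, 10, 103, 83, 4, 92, 84, 27, 113, 59, 87, 96, 49, 111, 13, 45, 19, 56, 18, 33, 124, 58, 64, 75, 74, 51, 30, 55, 122, 12, 22, 125, 81, 85, 50, 7, 34, 20, 79, 39, 8, 57, 41, 54, 99, 118, 47, 65, 98, 95, 26, 90, 38, 112, 36, 66, 121, 116, 1]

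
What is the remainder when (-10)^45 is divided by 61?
By repeated squaring mod 61: (-10)^{1}≡51, (-10)^{2}≡39, (-10)^{4}≡57, (-10)^{8}≡16, (-10)^{16}≡12, (-10)^{32}≡22. Then (-10)^{45} = (-10)^{32+8+4+1} ≡ 22 × 16 × 57 × 51 ≡ 50 mod 61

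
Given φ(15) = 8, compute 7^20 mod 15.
By Euler: 7^{8} ≡ 1 mod 15 since gcd(7, 15) = 1. 20 = 2×8 + 4. So 7^{20} ≡ 7^{4} ≡ 1 mod 15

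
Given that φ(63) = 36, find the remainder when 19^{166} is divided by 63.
By Euler: 19^{36} ≡ 1 mod 63 since gcd(19, 63) = 1. 166 = 4×36 + 22. So 19^{166} ≡ 19^{22} ≡ 37 mod 63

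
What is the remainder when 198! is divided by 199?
By Wilson's theorem, (198)! ≡ -1 ≡ 198 mod 199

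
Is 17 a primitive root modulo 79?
17^{26} ≡ 1 (mod 79) and 26 < 78, so ord_79(17) = 26 ≠ 78 and 17 is not a primitive root.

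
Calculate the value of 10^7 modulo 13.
By repeated squaring (mod 13): 10^{1}≡10, 10^{2}≡9, 10^{4}≡3. Then 10^{7} = 10^{4+2+1} ≡ 3 × 9 × 10 ≡ 10 (mod 13)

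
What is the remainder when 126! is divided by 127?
By Wilson's theorem, (126)! ≡ -1 ≡ 126 (mod 127)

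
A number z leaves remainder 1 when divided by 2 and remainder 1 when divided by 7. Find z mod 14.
M = 2 × 7 = 14. M₁ = 7, y₁ ≡ 1 mod 2. M₂ = 2, y₂ ≡ 4 mod 7. z = 1×7×1 + 1×2×4 ≡ 1 mod 14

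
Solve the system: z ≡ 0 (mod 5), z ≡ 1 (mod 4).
M = 5 × 4 = 20. M₁ = 4, y₁ ≡ 4 (mod 5). M₂ = 5, y₂ ≡ 1 (mod 4). z = 0×4×4 + 1×5×1 ≡ 5 (mod 20)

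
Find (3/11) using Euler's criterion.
(3/11) = 3^{5} mod 11 = 1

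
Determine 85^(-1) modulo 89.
Since 89 is prime, by Fermat 85^(-1) ≡ 85^{87} ≡ 22 (mod 89). Verify: 85 × 22 = 1870 ≡ 1 (mod 89)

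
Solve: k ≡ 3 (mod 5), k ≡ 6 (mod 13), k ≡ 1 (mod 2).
M = 5 × 13 × 2 = 130. M₁ = 26, y₁ ≡ 1 (mod 5). M₂ = 10, y₂ ≡ 4 (mod 13). M₃ = 65, y₃ ≡ 1 (mod 2). k = 3×26×1 + 6×10×4 + 1×65×1 ≡ 123 (mod 130)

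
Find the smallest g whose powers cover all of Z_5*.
g = 2. Powers: [2, 4, 3, 1] generates all 4 non-zero residues.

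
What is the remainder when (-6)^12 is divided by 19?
By repeated squaring mod 19: (-6)^{1}≡13, (-6)^{2}≡17, (-6)^{4}≡4, (-6)^{8}≡16. Then (-6)^{12} = (-6)^{8+4} ≡ 16 × 4 ≡ 7 mod 19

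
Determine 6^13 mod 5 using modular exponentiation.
Using Fermat: 6^{4} ≡ 1 mod 5. 13 ≡ 1 mod 4. So 6^{13} ≡ 6^{1} ≡ 1 mod 5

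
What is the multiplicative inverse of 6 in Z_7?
Since 7 is prime, by Fermat 6^(-1) ≡ 6^{5} ≡ 6 (mod 7). Verify: 6 × 6 = 36 ≡ 1 (mod 7)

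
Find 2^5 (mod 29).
By repeated squaring (mod 29): 2^{1}≡2, 2^{2}≡4, 2^{4}≡16. Then 2^{5} = 2^{4+1} ≡ 16 × 2 ≡ 3 (mod 29)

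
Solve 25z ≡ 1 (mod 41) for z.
Since 41 is prime, by Fermat 25^(-1) ≡ 25^{39} ≡ 23 (mod 41). Verify: 25 × 23 = 575 ≡ 1 (mod 41)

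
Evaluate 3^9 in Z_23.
By repeated squaring (mod 23): 3^{1}≡3, 3^{2}≡9, 3^{4}≡12, 3^{8}≡6. Then 3^{9} = 3^{8+1} ≡ 6 × 3 ≡ 18 (mod 23)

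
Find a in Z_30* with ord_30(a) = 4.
17 has order 4 mod 30 since 17^{4} ≡ 1 mod 30 and no smaller power works.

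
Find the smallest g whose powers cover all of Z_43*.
g = 3. Powers: [3, 9, 27, 38, 28, 41, 37, 25, 32, ...] generates all 42 non-zero residues.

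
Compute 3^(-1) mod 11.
Since 11 is prime, by Fermat 3^(-1) ≡ 3^{9} ≡ 4 mod 11. Verify: 3 × 4 = 12 ≡ 1 mod 11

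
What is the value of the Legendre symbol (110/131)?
(110/131) = 110^{65} mod 131 = -1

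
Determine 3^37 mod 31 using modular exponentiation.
Using Fermat: 3^{30} ≡ 1 (mod 31). 37 ≡ 7 (mod 30). So 3^{37} ≡ 3^{7} ≡ 17 (mod 31)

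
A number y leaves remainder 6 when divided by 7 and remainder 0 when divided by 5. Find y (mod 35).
M = 7 × 5 = 35. M₁ = 5, y₁ ≡ 3 (mod 7). M₂ = 7, y₂ ≡ 3 (mod 5). y = 6×5×3 + 0×7×3 ≡ 20 (mod 35)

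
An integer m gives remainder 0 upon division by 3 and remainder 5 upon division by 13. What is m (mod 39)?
M = 3 × 13 = 39. M₁ = 13, y₁ ≡ 1 (mod 3). M₂ = 3, y₂ ≡ 9 (mod 13). m = 0×13×1 + 5×3×9 ≡ 18 (mod 39)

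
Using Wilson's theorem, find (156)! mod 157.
By Wilson's theorem, (156)! ≡ -1 ≡ 156 mod 157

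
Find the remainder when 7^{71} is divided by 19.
By Fermat: 7^{18} ≡ 1 (mod 19). 71 = 3×18 + 17. So 7^{71} ≡ 7^{17} ≡ 11 (mod 19)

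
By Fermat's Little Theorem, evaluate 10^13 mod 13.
By Fermat: 10^{12} ≡ 1 mod 13. So 10^{13} = 10^{12} · 10^{1} ≡ 10^{1} ≡ 10 mod 13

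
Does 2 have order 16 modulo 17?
2^{8} ≡ 1 mod 17 and 8 < 16, so ord_17(2) = 8 ≠ 16 and 2 is not a primitive root.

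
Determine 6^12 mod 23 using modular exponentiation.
By repeated squaring (mod 23): 6^{1}≡6, 6^{2}≡13, 6^{4}≡8, 6^{8}≡18. Then 6^{12} = 6^{8+4} ≡ 18 × 8 ≡ 6 (mod 23)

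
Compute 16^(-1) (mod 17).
Since 17 is prime, by Fermat 16^(-1) ≡ 16^{15} ≡ 16 (mod 17). Verify: 16 × 16 = 256 ≡ 1 (mod 17)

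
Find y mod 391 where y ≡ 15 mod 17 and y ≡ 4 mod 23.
M = 17 × 23 = 391. M₁ = 23, y₁ ≡ 3 mod 17. M₂ = 17, y₂ ≡ 19 mod 23. y = 15×23×3 + 4×17×19 ≡ 372 mod 391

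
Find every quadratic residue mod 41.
Squares in Z_41*: {1, 2, 4, 5, 8, 9, 10, 16, 18, 20, 21, 23, 25, 31, 32, 33, 36, 37, 39, 40}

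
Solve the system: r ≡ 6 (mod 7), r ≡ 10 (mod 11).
M = 7 × 11 = 77. M₁ = 11, y₁ ≡ 2 (mod 7). M₂ = 7, y₂ ≡ 8 (mod 11). r = 6×11×2 + 10×7×8 ≡ 76 (mod 77)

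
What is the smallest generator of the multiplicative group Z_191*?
g = 19. For each prime q|190: 19^{95}≡190, 19^{38}≡39, 19^{10}≡52, none ≡ 1, so ord_191(19) = 190 and 19 is a primitive root.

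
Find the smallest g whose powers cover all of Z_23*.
g = 5. For each prime q|22: 5^{11}≡22, 5^{2}≡2, none ≡ 1, so ord_23(5) = 22 and 5 is a primitive root.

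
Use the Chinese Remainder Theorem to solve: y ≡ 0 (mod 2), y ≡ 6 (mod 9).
M = 2 × 9 = 18. M₁ = 9, y₁ ≡ 1 (mod 2). M₂ = 2, y₂ ≡ 5 (mod 9). y = 0×9×1 + 6×2×5 ≡ 6 (mod 18)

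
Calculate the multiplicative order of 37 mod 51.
Powers of 37 mod 51: 37^1≡37, 37^2≡43, 37^3≡10, 37^4≡13, 37^5≡22, 37^6≡49, 37^7≡28, 37^8≡16, 37^9≡31, 37^10≡25, 37^11≡7, 37^12≡4, 37^13≡46, 37^14≡19, 37^15≡40, 37^16≡1. ord_51(37) = 16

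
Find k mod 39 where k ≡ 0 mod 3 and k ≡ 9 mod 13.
M = 3 × 13 = 39. M₁ = 13, y₁ ≡ 1 mod 3. M₂ = 3, y₂ ≡ 9 mod 13. k = 0×13×1 + 9×3×9 ≡ 9 mod 39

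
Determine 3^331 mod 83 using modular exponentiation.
Using Fermat: 3^{82} ≡ 1 (mod 83). 331 ≡ 3 (mod 82). So 3^{331} ≡ 3^{3} ≡ 27 (mod 83)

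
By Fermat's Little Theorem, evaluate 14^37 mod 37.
By Fermat: 14^{36} ≡ 1 (mod 37). So 14^{37} = 14^{36} · 14^{1} ≡ 14^{1} ≡ 14 (mod 37)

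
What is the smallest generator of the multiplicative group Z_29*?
g = 2. Powers: [2, 4, 8, 16, 3, 6, 12, 24, 19, ...] generates all 28 non-zero residues.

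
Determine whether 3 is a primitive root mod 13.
3^{3} ≡ 1 mod 13 and 3 < 12, so ord_13(3) = 3 ≠ 12 and 3 is not a primitive root.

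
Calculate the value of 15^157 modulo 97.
Using Fermat: 15^{96} ≡ 1 mod 97. 157 ≡ 61 mod 96. So 15^{157} ≡ 15^{61} ≡ 71 mod 97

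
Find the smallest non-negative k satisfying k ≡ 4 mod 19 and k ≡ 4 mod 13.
M = 19 × 13 = 247. M₁ = 13, y₁ ≡ 3 mod 19. M₂ = 19, y₂ ≡ 11 mod 13. k = 4×13×3 + 4×19×11 ≡ 4 mod 247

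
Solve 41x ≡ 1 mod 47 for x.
Since 47 is prime, by Fermat 41^(-1) ≡ 41^{45} ≡ 39 mod 47. Verify: 41 × 39 = 1599 ≡ 1 mod 47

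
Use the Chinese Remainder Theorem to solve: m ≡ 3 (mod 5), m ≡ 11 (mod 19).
M = 5 × 19 = 95. M₁ = 19, y₁ ≡ 4 (mod 5). M₂ = 5, y₂ ≡ 4 (mod 19). m = 3×19×4 + 11×5×4 ≡ 68 (mod 95)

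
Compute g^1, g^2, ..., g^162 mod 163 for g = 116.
116^1, 116^2, ..., 116^{162} mod 163: [116, 90, 8, 113, 68, 64, 89, 55, 23, 60, 114, 21, 154, 97, 5, 91, 124, 40, 76, 14, 157, 119, 112, 115, 137, 81, 105, 118, 159, 25, 129, 131, 37, 54, 70, 133, 106, 71, 86, 33, 79, 36, 101, 143, 125, 156, 3, 22, 107, 24, 13, 41, 29, 104, 2, 69, 17, 16, 63, 136, 128, 15, 110, 46, 120, 65, 42, 145, 31, 10, 19, 85, 80, 152, 28, 151, 75, 61, 67, 111, 162, 47, 73, 155, 50, 95, 99, 74, 108, 140, 103, 49, 142, 9, 66, 158, 72, 39, 123, 87, 149, 6, 44, 51, 48, 26, 82, 58, 45, 4, 138, 34, 32, 126, 109, 93, 30, 57, 92, 77, 130, 84, 127, 62, 20, 38, 7, 160, 141, 56, 139, 150, 122, 134, 59, 161, 94, 146, 147, 100, 27, 35, 148, 53, 117, 43, 98, 121, 18, 132, 153, 144, 78, 83, 11, 135, 12, 88, 102, 96, 52, 1]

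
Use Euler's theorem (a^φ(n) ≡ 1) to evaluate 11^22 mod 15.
By Euler: 11^{8} ≡ 1 (mod 15) since gcd(11, 15) = 1. 22 = 2×8 + 6. So 11^{22} ≡ 11^{6} ≡ 1 (mod 15)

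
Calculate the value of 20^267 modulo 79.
Using Fermat: 20^{78} ≡ 1 mod 79. 267 ≡ 33 mod 78. So 20^{267} ≡ 20^{33} ≡ 67 mod 79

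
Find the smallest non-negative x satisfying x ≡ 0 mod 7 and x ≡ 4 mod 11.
M = 7 × 11 = 77. M₁ = 11, y₁ ≡ 2 mod 7. M₂ = 7, y₂ ≡ 8 mod 11. x = 0×11×2 + 4×7×8 ≡ 70 mod 77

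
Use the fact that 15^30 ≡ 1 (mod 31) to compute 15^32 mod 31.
By Fermat: 15^{30} ≡ 1 (mod 31). So 15^{32} = 15^{30} · 15^{2} ≡ 15^{2} ≡ 8 (mod 31)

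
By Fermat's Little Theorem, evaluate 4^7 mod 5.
By Fermat: 4^{4} ≡ 1 mod 5. So 4^{7} = 4^{4} · 4^{3} ≡ 4^{3} ≡ 4 mod 5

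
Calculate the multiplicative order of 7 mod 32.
Powers of 7 mod 32: 7^1≡7, 7^2≡17, 7^3≡23, 7^4≡1. ord_32(7) = 4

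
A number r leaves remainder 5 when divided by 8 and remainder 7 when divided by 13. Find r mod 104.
M = 8 × 13 = 104. M₁ = 13, y₁ ≡ 5 mod 8. M₂ = 8, y₂ ≡ 5 mod 13. r = 5×13×5 + 7×8×5 ≡ 85 mod 104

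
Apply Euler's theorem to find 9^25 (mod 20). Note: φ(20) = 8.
By Euler: 9^{8} ≡ 1 (mod 20) since gcd(9, 20) = 1. 25 = 3×8 + 1. So 9^{25} ≡ 9^{1} ≡ 9 (mod 20)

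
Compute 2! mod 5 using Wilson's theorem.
(4)! = (2)! × (3) × (4) ≡ -1 mod 5. So (2)! ≡ -1 × [(4)(3)]^(-1) ≡ 2 mod 5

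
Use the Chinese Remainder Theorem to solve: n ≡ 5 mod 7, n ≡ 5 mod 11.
M = 7 × 11 = 77. M₁ = 11, y₁ ≡ 2 mod 7. M₂ = 7, y₂ ≡ 8 mod 11. n = 5×11×2 + 5×7×8 ≡ 5 mod 77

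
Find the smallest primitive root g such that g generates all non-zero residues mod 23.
g = 5. Powers: [5, 2, 10, 4, 20, 8, 17, 16, ...] generates all 22 non-zero residues.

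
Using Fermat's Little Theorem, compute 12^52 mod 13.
By Fermat: 12^{12} ≡ 1 mod 13. 52 = 4×12 + 4. So 12^{52} ≡ 12^{4} ≡ 1 mod 13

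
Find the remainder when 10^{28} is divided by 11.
By Fermat: 10^{10} ≡ 1 (mod 11). 28 = 2×10 + 8. So 10^{28} ≡ 10^{8} ≡ 1 (mod 11)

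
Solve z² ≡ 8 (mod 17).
The square roots of 8 mod 17 are 12 and 5. Verify: 12² = 144 ≡ 8 (mod 17)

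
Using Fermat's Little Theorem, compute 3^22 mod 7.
By Fermat: 3^{6} ≡ 1 mod 7. 22 = 3×6 + 4. So 3^{22} ≡ 3^{4} ≡ 4 mod 7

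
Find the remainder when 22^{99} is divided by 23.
By Fermat: 22^{22} ≡ 1 mod 23. 99 = 4×22 + 11. So 22^{99} ≡ 22^{11} ≡ 22 mod 23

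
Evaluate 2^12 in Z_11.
Using Fermat: 2^{10} ≡ 1 (mod 11). 12 ≡ 2 (mod 10). So 2^{12} ≡ 2^{2} ≡ 4 (mod 11)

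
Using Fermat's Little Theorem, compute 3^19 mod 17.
By Fermat: 3^{16} ≡ 1 (mod 17). So 3^{19} = 3^{16} · 3^{3} ≡ 3^{3} ≡ 10 (mod 17)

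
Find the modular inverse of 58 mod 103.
Since 103 is prime, by Fermat 58^(-1) ≡ 58^{101} ≡ 16 (mod 103). Verify: 58 × 16 = 928 ≡ 1 (mod 103)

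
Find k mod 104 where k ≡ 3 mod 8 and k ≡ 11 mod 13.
M = 8 × 13 = 104. M₁ = 13, y₁ ≡ 5 mod 8. M₂ = 8, y₂ ≡ 5 mod 13. k = 3×13×5 + 11×8×5 ≡ 11 mod 104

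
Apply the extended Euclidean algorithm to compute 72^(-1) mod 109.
Extended GCD: 72(53) + 109(-35) = 1. So 72^(-1) ≡ 53 mod 109. Verify: 72 × 53 = 3816 ≡ 1 mod 109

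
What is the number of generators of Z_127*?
Number of primitive roots mod 127 = φ(p-1) = φ(126) = 36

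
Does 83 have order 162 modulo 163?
83^{81} ≡ 1 (mod 163) and 81 < 162, so ord_163(83) = 81 ≠ 162 and 83 is not a primitive root.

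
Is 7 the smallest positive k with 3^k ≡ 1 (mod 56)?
Powers of 3 mod 56: 3^1≡3, 3^2≡9, 3^3≡27, 3^4≡25, 3^5≡19, 3^6≡1. Already 3^6≡1, so the order is 6 < 7. No, the actual order is 6.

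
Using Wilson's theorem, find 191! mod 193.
(192)! = (191)! × (192) ≡ -1 mod 193. So (191)! ≡ -1 × (192)^(-1) ≡ (-1)×(-1) = 1 mod 193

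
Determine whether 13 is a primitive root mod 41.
ord_41(13) divides 40. For each prime q|40: 13^{20}≡40, 13^{8}≡10, none ≡ 1. So 13 has order 40 and is a primitive root mod 41.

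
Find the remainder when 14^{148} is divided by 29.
By Fermat: 14^{28} ≡ 1 mod 29. 148 = 5×28 + 8. So 14^{148} ≡ 14^{8} ≡ 23 mod 29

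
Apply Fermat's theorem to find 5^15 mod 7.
By Fermat: 5^{6} ≡ 1 mod 7. 15 = 2×6 + 3. So 5^{15} ≡ 5^{3} ≡ 6 mod 7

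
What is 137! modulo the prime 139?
(138)! = (137)! × (138) ≡ -1 (mod 139). So (137)! ≡ -1 × (138)^(-1) ≡ (-1)×(-1) = 1 (mod 139)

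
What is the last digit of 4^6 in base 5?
Using Fermat: 4^{4} ≡ 1 mod 5. 6 ≡ 2 mod 4. So 4^{6} ≡ 4^{2} ≡ 1 mod 5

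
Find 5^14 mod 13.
Using Fermat: 5^{12} ≡ 1 mod 13. 14 ≡ 2 mod 12. So 5^{14} ≡ 5^{2} ≡ 12 mod 13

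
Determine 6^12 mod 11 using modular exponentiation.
Using Fermat: 6^{10} ≡ 1 (mod 11). 12 ≡ 2 (mod 10). So 6^{12} ≡ 6^{2} ≡ 3 (mod 11)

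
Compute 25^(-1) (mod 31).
Since 31 is prime, by Fermat 25^(-1) ≡ 25^{29} ≡ 5 (mod 31). Verify: 25 × 5 = 125 ≡ 1 (mod 31)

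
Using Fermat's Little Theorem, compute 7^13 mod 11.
By Fermat: 7^{10} ≡ 1 (mod 11). So 7^{13} = 7^{10} · 7^{3} ≡ 7^{3} ≡ 2 (mod 11)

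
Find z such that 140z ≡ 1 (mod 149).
Since 149 is prime, by Fermat 140^(-1) ≡ 140^{147} ≡ 33 (mod 149). Verify: 140 × 33 = 4620 ≡ 1 (mod 149)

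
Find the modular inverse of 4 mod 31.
Since 31 is prime, by Fermat 4^(-1) ≡ 4^{29} ≡ 8 mod 31. Verify: 4 × 8 = 32 ≡ 1 mod 31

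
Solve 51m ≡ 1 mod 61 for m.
Since 61 is prime, by Fermat 51^(-1) ≡ 51^{59} ≡ 6 mod 61. Verify: 51 × 6 = 306 ≡ 1 mod 61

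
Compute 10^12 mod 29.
By repeated squaring (mod 29): 10^{1}≡10, 10^{2}≡13, 10^{4}≡24, 10^{8}≡25. Then 10^{12} = 10^{8+4} ≡ 25 × 24 ≡ 20 (mod 29)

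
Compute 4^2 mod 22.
4^{2} = 16 ≡ 16 (mod 22)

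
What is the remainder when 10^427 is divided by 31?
Using Fermat: 10^{30} ≡ 1 (mod 31). 427 ≡ 7 (mod 30). So 10^{427} ≡ 10^{7} ≡ 20 (mod 31)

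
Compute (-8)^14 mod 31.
By repeated squaring mod 31: (-8)^{1}≡23, (-8)^{2}≡2, (-8)^{4}≡4, (-8)^{8}≡16. Then (-8)^{14} = (-8)^{8+4+2} ≡ 16 × 4 × 2 ≡ 4 mod 31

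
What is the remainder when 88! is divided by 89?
By Wilson's theorem, (88)! ≡ -1 ≡ 88 (mod 89)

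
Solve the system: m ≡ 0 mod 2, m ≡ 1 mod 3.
M = 2 × 3 = 6. M₁ = 3, y₁ ≡ 1 mod 2. M₂ = 2, y₂ ≡ 2 mod 3. m = 0×3×1 + 1×2×2 ≡ 4 mod 6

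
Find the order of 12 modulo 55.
Powers of 12 mod 55: 12^1≡12, 12^2≡34, 12^3≡23, 12^4≡1. So the order of 12 is 4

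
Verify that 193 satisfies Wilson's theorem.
(192)! mod 193 = 192. Since this equals -1 mod 193, Wilson confirms 193 is prime.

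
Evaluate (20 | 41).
(20/41) = 20^{20} mod 41 = 1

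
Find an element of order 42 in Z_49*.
3 has order 42 mod 49 since 3^{42} ≡ 1 mod 49 and no smaller power works.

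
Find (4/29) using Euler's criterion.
(4/29) = 4^{14} mod 29 = 1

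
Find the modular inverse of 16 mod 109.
Since 109 is prime, by Fermat 16^(-1) ≡ 16^{107} ≡ 75 mod 109. Verify: 16 × 75 = 1200 ≡ 1 mod 109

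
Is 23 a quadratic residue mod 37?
By Euler's criterion: 23^{18} ≡ 36 mod 37. Since this equals -1 (≡ 36), 23 is not a QR.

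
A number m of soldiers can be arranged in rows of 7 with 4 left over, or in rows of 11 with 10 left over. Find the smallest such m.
M = 7 × 11 = 77. M₁ = 11, y₁ ≡ 2 (mod 7). M₂ = 7, y₂ ≡ 8 (mod 11). m = 4×11×2 + 10×7×8 ≡ 32 (mod 77)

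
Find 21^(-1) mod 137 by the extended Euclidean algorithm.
Extended GCD: 21(-13) + 137(2) = 1. So 21^(-1) ≡ -13 ≡ 124 mod 137. Verify: 21 × 124 = 2604 ≡ 1 mod 137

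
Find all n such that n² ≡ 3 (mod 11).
The square roots of 3 mod 11 are 5 and 6. Verify: 5² = 25 ≡ 3 (mod 11)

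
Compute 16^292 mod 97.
Using Fermat: 16^{96} ≡ 1 (mod 97). 292 ≡ 4 (mod 96). So 16^{292} ≡ 16^{4} ≡ 61 (mod 97)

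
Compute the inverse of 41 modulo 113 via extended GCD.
Extended GCD: 41(-11) + 113(4) = 1. So 41^(-1) ≡ -11 ≡ 102 (mod 113). Verify: 41 × 102 = 4182 ≡ 1 (mod 113)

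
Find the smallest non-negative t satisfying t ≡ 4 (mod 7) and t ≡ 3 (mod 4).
M = 7 × 4 = 28. M₁ = 4, y₁ ≡ 2 (mod 7). M₂ = 7, y₂ ≡ 3 (mod 4). t = 4×4×2 + 3×7×3 ≡ 11 (mod 28)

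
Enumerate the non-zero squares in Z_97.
QRs mod 97: {1, 2, 3, 4, 6, 8, 9, 11, 12, 16, 18, 22, 24, 25, 27, 31, 32, 33, 35, 36, 43, 44, 47, 48, 49, 50, 53, 54, 61, 62, 64, 65, 66, 70, 72, 73, 75, 79, 81, 85, 86, 88, 89, 91, 93, 94, 95, 96}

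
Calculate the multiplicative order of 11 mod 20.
Powers of 11 mod 20: 11^1≡11, 11^2≡1. ord_20(11) = 2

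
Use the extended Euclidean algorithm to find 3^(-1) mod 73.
Extended GCD: 3(-24) + 73(1) = 1. So 3^(-1) ≡ -24 ≡ 49 (mod 73). Verify: 3 × 49 = 147 ≡ 1 (mod 73)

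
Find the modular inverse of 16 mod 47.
Since 47 is prime, by Fermat 16^(-1) ≡ 16^{45} ≡ 3 mod 47. Verify: 16 × 3 = 48 ≡ 1 mod 47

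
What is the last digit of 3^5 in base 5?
Using Fermat: 3^{4} ≡ 1 (mod 5). 5 ≡ 1 (mod 4). So 3^{5} ≡ 3^{1} ≡ 3 (mod 5)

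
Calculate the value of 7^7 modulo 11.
By repeated squaring mod 11: 7^{1}≡7, 7^{2}≡5, 7^{4}≡3. Then 7^{7} = 7^{4+2+1} ≡ 3 × 5 × 7 ≡ 6 mod 11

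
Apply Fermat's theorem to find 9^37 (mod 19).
By Fermat: 9^{18} ≡ 1 (mod 19). 37 = 2×18 + 1. So 9^{37} ≡ 9^{1} ≡ 9 (mod 19)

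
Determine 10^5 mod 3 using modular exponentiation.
Using Fermat: 10^{2} ≡ 1 (mod 3). 5 ≡ 1 (mod 2). So 10^{5} ≡ 10^{1} ≡ 1 (mod 3)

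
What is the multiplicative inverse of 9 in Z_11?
Since 11 is prime, by Fermat 9^(-1) ≡ 9^{9} ≡ 5 (mod 11). Verify: 9 × 5 = 45 ≡ 1 (mod 11)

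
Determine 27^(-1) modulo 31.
Since 31 is prime, by Fermat 27^(-1) ≡ 27^{29} ≡ 23 (mod 31). Verify: 27 × 23 = 621 ≡ 1 (mod 31)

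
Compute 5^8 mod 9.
By repeated squaring mod 9: 5^{1}≡5, 5^{2}≡7, 5^{4}≡4, 5^{8}≡7. So 5^{8} ≡ 7 mod 9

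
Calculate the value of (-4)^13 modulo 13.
Using Fermat: (-4)^{12} ≡ 1 mod 13. 13 ≡ 1 mod 12. So (-4)^{13} ≡ (-4)^{1} ≡ 9 mod 13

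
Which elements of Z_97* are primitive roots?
There are φ(96) = 32 primitive roots mod 97: {5, 7, 10, 13, 14, 15, 17, 21, 23, 26, 29, 37, 38, 39, 40, 41, 56, 57, 58, 59, 60, 68, 71, 74, 76, 80, 82, 83, 84, 87, 90, 92}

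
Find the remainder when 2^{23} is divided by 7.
By Fermat: 2^{6} ≡ 1 (mod 7). 23 = 3×6 + 5. So 2^{23} ≡ 2^{5} ≡ 4 (mod 7)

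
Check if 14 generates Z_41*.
14^{8} ≡ 1 (mod 41) and 8 < 40, so ord_41(14) = 8 ≠ 40 and 14 is not a primitive root.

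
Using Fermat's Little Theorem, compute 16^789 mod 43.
By Fermat: 16^{42} ≡ 1 mod 43. 789 ≡ 33 mod 42. So 16^{789} ≡ 16^{33} ≡ 21 mod 43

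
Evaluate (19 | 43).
(19/43) = 19^{21} mod 43 = -1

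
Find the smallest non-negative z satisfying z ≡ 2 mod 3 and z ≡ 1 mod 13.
M = 3 × 13 = 39. M₁ = 13, y₁ ≡ 1 mod 3. M₂ = 3, y₂ ≡ 9 mod 13. z = 2×13×1 + 1×3×9 ≡ 14 mod 39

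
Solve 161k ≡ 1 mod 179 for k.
Since 179 is prime, by Fermat 161^(-1) ≡ 161^{177} ≡ 169 mod 179. Verify: 161 × 169 = 27209 ≡ 1 mod 179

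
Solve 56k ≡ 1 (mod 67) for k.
Since 67 is prime, by Fermat 56^(-1) ≡ 56^{65} ≡ 6 (mod 67). Verify: 56 × 6 = 336 ≡ 1 (mod 67)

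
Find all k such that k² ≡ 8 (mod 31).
The square roots of 8 mod 31 are 16 and 15. Verify: 16² = 256 ≡ 8 (mod 31)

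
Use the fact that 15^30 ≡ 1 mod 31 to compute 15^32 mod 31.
By Fermat: 15^{30} ≡ 1 mod 31. So 15^{32} = 15^{30} · 15^{2} ≡ 15^{2} ≡ 8 mod 31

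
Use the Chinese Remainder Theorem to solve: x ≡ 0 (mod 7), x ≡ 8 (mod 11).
M = 7 × 11 = 77. M₁ = 11, y₁ ≡ 2 (mod 7). M₂ = 7, y₂ ≡ 8 (mod 11). x = 0×11×2 + 8×7×8 ≡ 63 (mod 77)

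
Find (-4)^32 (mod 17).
Using Fermat: (-4)^{16} ≡ 1 (mod 17). 32 ≡ 0 (mod 16). So (-4)^{32} ≡ (-4)^{0} ≡ 1 (mod 17)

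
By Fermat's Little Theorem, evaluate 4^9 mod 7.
By Fermat: 4^{6} ≡ 1 (mod 7). So 4^{9} = 4^{6} · 4^{3} ≡ 4^{3} ≡ 1 (mod 7)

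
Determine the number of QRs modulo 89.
Exactly half the non-zero residues mod a prime are QRs: (89-1)/2 = 44.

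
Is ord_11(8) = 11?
Powers of 8 mod 11: 8^1≡8, 8^2≡9, 8^3≡6, 8^4≡4, 8^5≡10, 8^6≡3, 8^7≡2, 8^8≡5, 8^9≡7, 8^10≡1. Already 8^10≡1, so the order is 10 < 11. No, the actual order is 10.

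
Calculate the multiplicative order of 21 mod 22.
Powers of 21 mod 22: 21^1≡21, 21^2≡1. So the order of 21 is 2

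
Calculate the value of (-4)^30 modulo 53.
By repeated squaring (mod 53): (-4)^{1}≡49, (-4)^{2}≡16, (-4)^{4}≡44, (-4)^{8}≡28, (-4)^{16}≡42. Then (-4)^{30} = (-4)^{16+8+4+2} ≡ 42 × 28 × 44 × 16 ≡ 44 (mod 53)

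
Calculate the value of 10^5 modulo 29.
By repeated squaring (mod 29): 10^{1}≡10, 10^{2}≡13, 10^{4}≡24. Then 10^{5} = 10^{4+1} ≡ 24 × 10 ≡ 8 (mod 29)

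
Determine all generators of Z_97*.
There are φ(96) = 32 primitive roots mod 97: {5, 7, 10, 13, 14, 15, 17, 21, 23, 26, 29, 37, 38, 39, 40, 41, 56, 57, 58, 59, 60, 68, 71, 74, 76, 80, 82, 83, 84, 87, 90, 92}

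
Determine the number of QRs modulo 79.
The squaring map on Z_79* is 2-to-1, so there are (78)/2 = 39 QRs.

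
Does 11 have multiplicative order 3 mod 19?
Powers of 11 mod 19: 11^1≡11, 11^2≡7, 11^3≡1. First k with 11^k≡1 is k=3. Yes, ord_19(11) = 3.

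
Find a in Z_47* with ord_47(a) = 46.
5 has order 46 mod 47 since 5^{46} ≡ 1 (mod 47) and no smaller power works.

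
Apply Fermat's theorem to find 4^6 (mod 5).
By Fermat: 4^{4} ≡ 1 (mod 5). So 4^{6} = 4^{4} · 4^{2} ≡ 4^{2} ≡ 1 (mod 5)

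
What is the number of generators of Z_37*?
Number of primitive roots mod 37 = φ(p-1) = φ(36) = 12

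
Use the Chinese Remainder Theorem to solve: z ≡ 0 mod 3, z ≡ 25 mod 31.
M = 3 × 31 = 93. M₁ = 31, y₁ ≡ 1 mod 3. M₂ = 3, y₂ ≡ 21 mod 31. z = 0×31×1 + 25×3×21 ≡ 87 mod 93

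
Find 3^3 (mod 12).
3^{3} = 27 ≡ 3 (mod 12)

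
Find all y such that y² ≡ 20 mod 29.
The square roots of 20 mod 29 are 7 and 22. Verify: 7² = 49 ≡ 20 mod 29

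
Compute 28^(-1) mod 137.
Since 137 is prime, by Fermat 28^(-1) ≡ 28^{135} ≡ 93 mod 137. Verify: 28 × 93 = 2604 ≡ 1 mod 137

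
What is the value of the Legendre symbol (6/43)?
(6/43) = 6^{21} mod 43 = 1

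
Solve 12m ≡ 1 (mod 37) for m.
Since 37 is prime, by Fermat 12^(-1) ≡ 12^{35} ≡ 34 (mod 37). Verify: 12 × 34 = 408 ≡ 1 (mod 37)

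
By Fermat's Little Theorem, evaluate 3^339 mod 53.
By Fermat: 3^{52} ≡ 1 mod 53. 339 ≡ 27 mod 52. So 3^{339} ≡ 3^{27} ≡ 50 mod 53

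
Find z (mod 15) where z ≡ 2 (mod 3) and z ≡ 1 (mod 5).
M = 3 × 5 = 15. M₁ = 5, y₁ ≡ 2 (mod 3). M₂ = 3, y₂ ≡ 2 (mod 5). z = 2×5×2 + 1×3×2 ≡ 11 (mod 15)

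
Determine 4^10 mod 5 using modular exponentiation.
Using Fermat: 4^{4} ≡ 1 (mod 5). 10 ≡ 2 (mod 4). So 4^{10} ≡ 4^{2} ≡ 1 (mod 5)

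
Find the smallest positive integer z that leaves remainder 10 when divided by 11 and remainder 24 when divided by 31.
M = 11 × 31 = 341. M₁ = 31, y₁ ≡ 5 (mod 11). M₂ = 11, y₂ ≡ 17 (mod 31). z = 10×31×5 + 24×11×17 ≡ 241 (mod 341)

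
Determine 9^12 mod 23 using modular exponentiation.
By repeated squaring (mod 23): 9^{1}≡9, 9^{2}≡12, 9^{4}≡6, 9^{8}≡13. Then 9^{12} = 9^{8+4} ≡ 13 × 6 ≡ 9 (mod 23)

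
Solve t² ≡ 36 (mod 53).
The square roots of 36 mod 53 are 47 and 6. Verify: 47² = 2209 ≡ 36 (mod 53)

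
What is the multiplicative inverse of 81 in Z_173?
Since 173 is prime, by Fermat 81^(-1) ≡ 81^{171} ≡ 47 (mod 173). Verify: 81 × 47 = 3807 ≡ 1 (mod 173)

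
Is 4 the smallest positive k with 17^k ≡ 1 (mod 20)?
Powers of 17 mod 20: 17^1≡17, 17^2≡9, 17^3≡13, 17^4≡1. First k with 17^k≡1 is k=4. Yes, ord_20(17) = 4.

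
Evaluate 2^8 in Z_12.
By repeated squaring (mod 12): 2^{1}≡2, 2^{2}≡4, 2^{4}≡4, 2^{8}≡4. So 2^{8} ≡ 4 (mod 12)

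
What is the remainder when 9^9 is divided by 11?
By repeated squaring (mod 11): 9^{1}≡9, 9^{2}≡4, 9^{4}≡5, 9^{8}≡3. Then 9^{9} = 9^{8+1} ≡ 3 × 9 ≡ 5 (mod 11)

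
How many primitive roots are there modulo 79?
A prime p has φ(p-1) primitive roots; here φ(78) = 24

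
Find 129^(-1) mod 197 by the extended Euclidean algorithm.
Extended GCD: 129(84) + 197(-55) = 1. So 129^(-1) ≡ 84 mod 197. Verify: 129 × 84 = 10836 ≡ 1 mod 197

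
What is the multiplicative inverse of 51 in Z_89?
Since 89 is prime, by Fermat 51^(-1) ≡ 51^{87} ≡ 7 (mod 89). Verify: 51 × 7 = 357 ≡ 1 (mod 89)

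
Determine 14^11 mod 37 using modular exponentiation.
By repeated squaring (mod 37): 14^{1}≡14, 14^{2}≡11, 14^{4}≡10, 14^{8}≡26. Then 14^{11} = 14^{8+2+1} ≡ 26 × 11 × 14 ≡ 8 (mod 37)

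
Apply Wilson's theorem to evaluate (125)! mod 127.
(126)! = (125)! × (126) ≡ -1 (mod 127). So (125)! ≡ -1 × (126)^(-1) ≡ (-1)×(-1) = 1 (mod 127)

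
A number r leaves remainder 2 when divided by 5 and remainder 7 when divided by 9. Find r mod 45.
M = 5 × 9 = 45. M₁ = 9, y₁ ≡ 4 mod 5. M₂ = 5, y₂ ≡ 2 mod 9. r = 2×9×4 + 7×5×2 ≡ 7 mod 45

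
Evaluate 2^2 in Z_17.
2^{2} = 4 ≡ 4 mod 17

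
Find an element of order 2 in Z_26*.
25 has order 2 mod 26 since 25^{2} ≡ 1 (mod 26) and no smaller power works.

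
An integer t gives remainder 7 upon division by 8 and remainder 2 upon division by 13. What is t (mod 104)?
M = 8 × 13 = 104. M₁ = 13, y₁ ≡ 5 (mod 8). M₂ = 8, y₂ ≡ 5 (mod 13). t = 7×13×5 + 2×8×5 ≡ 15 (mod 104)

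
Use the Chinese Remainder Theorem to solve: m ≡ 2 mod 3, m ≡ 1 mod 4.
M = 3 × 4 = 12. M₁ = 4, y₁ ≡ 1 mod 3. M₂ = 3, y₂ ≡ 3 mod 4. m = 2×4×1 + 1×3×3 ≡ 5 mod 12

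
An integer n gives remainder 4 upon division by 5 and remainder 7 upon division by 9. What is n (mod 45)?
M = 5 × 9 = 45. M₁ = 9, y₁ ≡ 4 (mod 5). M₂ = 5, y₂ ≡ 2 (mod 9). n = 4×9×4 + 7×5×2 ≡ 34 (mod 45)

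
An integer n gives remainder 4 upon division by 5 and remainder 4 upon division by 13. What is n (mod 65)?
M = 5 × 13 = 65. M₁ = 13, y₁ ≡ 2 (mod 5). M₂ = 5, y₂ ≡ 8 (mod 13). n = 4×13×2 + 4×5×8 ≡ 4 (mod 65)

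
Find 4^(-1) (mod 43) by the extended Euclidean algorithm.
Extended GCD: 4(11) + 43(-1) = 1. So 4^(-1) ≡ 11 (mod 43). Verify: 4 × 11 = 44 ≡ 1 (mod 43)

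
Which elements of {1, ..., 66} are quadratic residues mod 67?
Quadratic residues modulo 67: {1, 4, 6, 9, 10, 14, 15, 16, 17, 19, 21, 22, 23, 24, 25, 26, 29, 33, 35, 36, 37, 39, 40, 47, 49, 54, 55, 56, 59, 60, 62, 64, 65}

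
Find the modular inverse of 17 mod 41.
Since 41 is prime, by Fermat 17^(-1) ≡ 17^{39} ≡ 29 mod 41. Verify: 17 × 29 = 493 ≡ 1 mod 41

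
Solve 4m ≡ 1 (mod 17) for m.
Since 17 is prime, by Fermat 4^(-1) ≡ 4^{15} ≡ 13 (mod 17). Verify: 4 × 13 = 52 ≡ 1 (mod 17)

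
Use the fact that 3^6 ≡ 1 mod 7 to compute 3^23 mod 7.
By Fermat: 3^{6} ≡ 1 mod 7. 23 = 3×6 + 5. So 3^{23} ≡ 3^{5} ≡ 5 mod 7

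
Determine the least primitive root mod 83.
g = 2. For each prime q|82: 2^{41}≡82, 2^{2}≡4, none ≡ 1, so ord_83(2) = 82 and 2 is a primitive root.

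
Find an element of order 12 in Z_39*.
20 has order 12 mod 39 since 20^{12} ≡ 1 mod 39 and no smaller power works.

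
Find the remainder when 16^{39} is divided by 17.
By Fermat: 16^{16} ≡ 1 (mod 17). 39 = 2×16 + 7. So 16^{39} ≡ 16^{7} ≡ 16 (mod 17)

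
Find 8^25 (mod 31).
By repeated squaring (mod 31): 8^{1}≡8, 8^{2}≡2, 8^{4}≡4, 8^{8}≡16, 8^{16}≡8. Then 8^{25} = 8^{16+8+1} ≡ 8 × 16 × 8 ≡ 1 (mod 31)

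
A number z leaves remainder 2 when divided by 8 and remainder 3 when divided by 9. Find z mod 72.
M = 8 × 9 = 72. M₁ = 9, y₁ ≡ 1 mod 8. M₂ = 8, y₂ ≡ 8 mod 9. z = 2×9×1 + 3×8×8 ≡ 66 mod 72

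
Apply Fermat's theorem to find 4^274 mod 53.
By Fermat: 4^{52} ≡ 1 mod 53. 274 ≡ 14 mod 52. So 4^{274} ≡ 4^{14} ≡ 49 mod 53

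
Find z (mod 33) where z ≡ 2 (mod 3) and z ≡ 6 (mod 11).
M = 3 × 11 = 33. M₁ = 11, y₁ ≡ 2 (mod 3). M₂ = 3, y₂ ≡ 4 (mod 11). z = 2×11×2 + 6×3×4 ≡ 17 (mod 33)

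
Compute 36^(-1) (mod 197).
Since 197 is prime, by Fermat 36^(-1) ≡ 36^{195} ≡ 104 (mod 197). Verify: 36 × 104 = 3744 ≡ 1 (mod 197)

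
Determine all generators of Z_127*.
There are φ(126) = 36 primitive roots mod 127: {3, 6, 7, 12, 14, 23, 29, 39, 43, 45, 46, 48, 53, 55, 56, 57, 58, 65, 67, 78, 83, 85, 86, 91, 92, 93, 96, 97, 101, 106, 109, 110, 112, 114, 116, 118}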